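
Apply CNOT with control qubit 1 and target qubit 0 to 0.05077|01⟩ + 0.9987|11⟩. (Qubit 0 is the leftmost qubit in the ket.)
0.9987|01⟩ + 0.05077|11⟩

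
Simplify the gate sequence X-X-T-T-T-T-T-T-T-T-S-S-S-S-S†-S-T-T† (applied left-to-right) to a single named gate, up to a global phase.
I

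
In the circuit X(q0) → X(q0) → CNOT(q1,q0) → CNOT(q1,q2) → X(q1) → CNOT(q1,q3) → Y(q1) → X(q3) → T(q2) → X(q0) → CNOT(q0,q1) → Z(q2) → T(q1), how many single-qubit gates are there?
9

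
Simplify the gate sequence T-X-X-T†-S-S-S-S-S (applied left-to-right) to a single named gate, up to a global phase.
S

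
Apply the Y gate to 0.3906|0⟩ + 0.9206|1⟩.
-0.9206i|0⟩ + 0.3906i|1⟩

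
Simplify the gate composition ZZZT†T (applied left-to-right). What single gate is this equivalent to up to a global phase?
Z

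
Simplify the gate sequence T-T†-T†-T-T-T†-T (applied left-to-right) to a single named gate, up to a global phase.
T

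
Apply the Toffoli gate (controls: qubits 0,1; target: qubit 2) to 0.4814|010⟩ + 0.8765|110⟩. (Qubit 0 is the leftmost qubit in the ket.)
0.4814|010⟩ + 0.8765|111⟩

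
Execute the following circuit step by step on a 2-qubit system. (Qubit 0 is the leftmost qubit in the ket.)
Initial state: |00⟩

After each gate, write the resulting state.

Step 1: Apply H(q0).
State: 1/√2|00⟩ + 1/√2|10⟩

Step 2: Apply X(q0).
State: 1/√2|00⟩ + 1/√2|10⟩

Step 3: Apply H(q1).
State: 1/2|00⟩ + 1/2|01⟩ + 1/2|10⟩ + 1/2|11⟩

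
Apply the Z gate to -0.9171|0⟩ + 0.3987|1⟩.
-0.9171|0⟩ - 0.3987|1⟩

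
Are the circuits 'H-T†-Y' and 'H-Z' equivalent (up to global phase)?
No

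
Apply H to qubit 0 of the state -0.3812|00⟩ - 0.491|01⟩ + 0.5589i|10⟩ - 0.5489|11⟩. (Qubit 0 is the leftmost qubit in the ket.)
(-0.2695 + 0.3952i)|00⟩ - 0.7353|01⟩ + (-0.2695 - 0.3952i)|10⟩ + 0.04094|11⟩

H on qubit 0 mixes each pair of kets that differ only in qubit 0: amplitudes (a, b) of (|…0…⟩, |…1…⟩) become ((a + b)/√2, (a − b)/√2). Kets absent from the input have amplitude 0.
(|00⟩, |10⟩): (a, b) = (-0.3812, 0.5589i) → ((-0.2695 + 0.3952i), (-0.2695 - 0.3952i))
(|01⟩, |11⟩): (a, b) = (-0.491, -0.5489) → (-0.7353, 0.04094)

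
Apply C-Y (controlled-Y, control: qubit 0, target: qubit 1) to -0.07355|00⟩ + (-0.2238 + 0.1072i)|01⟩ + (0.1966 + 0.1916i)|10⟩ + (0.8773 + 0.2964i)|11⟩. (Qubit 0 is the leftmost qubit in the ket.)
-0.07355|00⟩ + (-0.2238 + 0.1072i)|01⟩ + (0.2964 - 0.8773i)|10⟩ + (-0.1916 + 0.1966i)|11⟩

C-Y leaves the control-|0⟩ kets |00⟩, |01⟩ unchanged and applies Y to qubit 1 on the control-|1⟩ pair (|10⟩, |11⟩).
Y = [[0, -i], [i, 0]].
With a = amp(|10⟩) = (0.1966 + 0.1916i) and b = amp(|11⟩) = (0.8773 + 0.2964i):
new amp(|10⟩) = (-i)·b = (0.2964 - 0.8773i)
new amp(|11⟩) = (i)·a = (-0.1916 + 0.1966i)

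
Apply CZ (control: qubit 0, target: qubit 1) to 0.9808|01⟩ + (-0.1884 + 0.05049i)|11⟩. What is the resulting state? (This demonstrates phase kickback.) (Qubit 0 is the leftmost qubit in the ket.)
0.9808|01⟩ + (0.1884 - 0.05049i)|11⟩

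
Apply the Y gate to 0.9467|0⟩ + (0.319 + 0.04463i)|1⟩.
(0.04463 - 0.319i)|0⟩ + 0.9467i|1⟩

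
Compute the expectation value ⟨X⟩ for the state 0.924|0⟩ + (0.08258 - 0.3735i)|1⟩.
0.1526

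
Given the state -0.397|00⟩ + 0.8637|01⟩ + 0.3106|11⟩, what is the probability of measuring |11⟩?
0.09647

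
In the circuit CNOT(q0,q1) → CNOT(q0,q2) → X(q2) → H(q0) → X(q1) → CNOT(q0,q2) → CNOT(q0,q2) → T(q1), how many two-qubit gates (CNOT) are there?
4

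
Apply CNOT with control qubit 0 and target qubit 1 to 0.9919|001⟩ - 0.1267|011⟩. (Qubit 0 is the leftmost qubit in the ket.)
0.9919|001⟩ - 0.1267|011⟩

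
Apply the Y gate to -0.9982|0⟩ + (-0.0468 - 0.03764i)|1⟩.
(-0.03764 + 0.0468i)|0⟩ - 0.9982i|1⟩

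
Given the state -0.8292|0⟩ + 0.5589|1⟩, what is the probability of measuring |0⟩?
0.6876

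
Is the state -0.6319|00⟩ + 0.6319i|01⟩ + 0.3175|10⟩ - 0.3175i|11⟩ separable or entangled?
Separable

Writing the state as a|00⟩ + b|01⟩ + c|10⟩ + d|11⟩, it is a product state iff ad − bc = 0.
Here (a, b, c, d) = (-0.6319, 0.6319i, 0.3175, -0.3175i): ad − bc = (-0.6319)(-0.3175i) − (0.6319i)(0.3175) = 0, so the state is separable.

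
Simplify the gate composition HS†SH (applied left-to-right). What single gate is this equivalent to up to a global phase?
I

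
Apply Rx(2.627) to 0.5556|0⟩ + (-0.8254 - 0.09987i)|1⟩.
(0.0448 + 0.7982i)|0⟩ + (-0.21 - 0.5627i)|1⟩

Rx(2.627) = [[cos(θ/2), −i·sin(θ/2)], [−i·sin(θ/2), cos(θ/2)]]; θ = 2.627, cos(θ/2) ≈ 0.254467, sin(θ/2) ≈ 0.967082.
With a = amp(|0⟩) = 0.5556 and b = amp(|1⟩) = (-0.8254 - 0.09987i):
new amp(|0⟩) = (0.254467)·a + (-0.967082i)·b = (0.0448 + 0.7982i)
new amp(|1⟩) = (-0.967082i)·a + (0.254467)·b = (-0.21 - 0.5627i)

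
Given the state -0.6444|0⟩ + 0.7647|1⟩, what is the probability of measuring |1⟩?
0.5848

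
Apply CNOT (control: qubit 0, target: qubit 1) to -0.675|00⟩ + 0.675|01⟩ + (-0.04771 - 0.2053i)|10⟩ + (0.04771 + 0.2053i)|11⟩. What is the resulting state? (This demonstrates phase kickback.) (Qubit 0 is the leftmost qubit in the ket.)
-0.675|00⟩ + 0.675|01⟩ + (0.04771 + 0.2053i)|10⟩ + (-0.04771 - 0.2053i)|11⟩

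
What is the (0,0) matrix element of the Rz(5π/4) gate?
(-0.3827 - 0.9239i)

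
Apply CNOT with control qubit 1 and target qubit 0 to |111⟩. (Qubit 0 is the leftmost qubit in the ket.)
|011⟩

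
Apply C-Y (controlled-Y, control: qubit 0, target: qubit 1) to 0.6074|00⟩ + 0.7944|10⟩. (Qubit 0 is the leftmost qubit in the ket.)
0.6074|00⟩ + 0.7944i|11⟩

C-Y leaves the control-|0⟩ kets |00⟩, |01⟩ unchanged and applies Y to qubit 1 on the control-|1⟩ pair (|10⟩, |11⟩).
Y = [[0, -i], [i, 0]].
With a = amp(|10⟩) = 0.7944 and b = amp(|11⟩) = 0:
new amp(|10⟩) = (-i)·b = 0
new amp(|11⟩) = (i)·a = 0.7944i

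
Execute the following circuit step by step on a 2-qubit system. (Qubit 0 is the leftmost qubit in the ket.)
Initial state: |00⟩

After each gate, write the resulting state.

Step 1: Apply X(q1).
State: |01⟩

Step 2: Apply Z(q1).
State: -|01⟩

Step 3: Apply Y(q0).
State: -i|11⟩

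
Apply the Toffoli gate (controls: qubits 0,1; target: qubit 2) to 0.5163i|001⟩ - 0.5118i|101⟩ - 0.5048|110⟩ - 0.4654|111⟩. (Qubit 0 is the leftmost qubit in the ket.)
0.5163i|001⟩ - 0.5118i|101⟩ - 0.4654|110⟩ - 0.5048|111⟩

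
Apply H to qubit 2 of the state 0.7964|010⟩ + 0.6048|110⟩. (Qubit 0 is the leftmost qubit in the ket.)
0.5631|010⟩ + 0.5631|011⟩ + 0.4277|110⟩ + 0.4277|111⟩

H on qubit 2 mixes each pair of kets that differ only in qubit 2: amplitudes (a, b) of (|…0…⟩, |…1…⟩) become ((a + b)/√2, (a − b)/√2). Kets absent from the input have amplitude 0.
(|010⟩, |011⟩): (a, b) = (0.7964, 0) → (0.5631, 0.5631)
(|110⟩, |111⟩): (a, b) = (0.6048, 0) → (0.4277, 0.4277)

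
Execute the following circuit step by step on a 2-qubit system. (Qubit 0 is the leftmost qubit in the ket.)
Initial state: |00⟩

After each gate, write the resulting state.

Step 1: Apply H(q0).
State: 1/√2|00⟩ + 1/√2|10⟩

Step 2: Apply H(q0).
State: |00⟩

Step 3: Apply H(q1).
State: 1/√2|00⟩ + 1/√2|01⟩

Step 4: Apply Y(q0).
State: (1/√2)i|10⟩ + (1/√2)i|11⟩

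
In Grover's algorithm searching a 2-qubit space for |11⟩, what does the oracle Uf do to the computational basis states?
Uf|x⟩ = -|x⟩ if x = 11, else |x⟩ (phase flip on target)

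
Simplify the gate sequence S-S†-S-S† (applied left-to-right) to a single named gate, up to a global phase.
I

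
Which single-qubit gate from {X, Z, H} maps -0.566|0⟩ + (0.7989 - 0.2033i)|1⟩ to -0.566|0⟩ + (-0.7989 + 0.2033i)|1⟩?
Z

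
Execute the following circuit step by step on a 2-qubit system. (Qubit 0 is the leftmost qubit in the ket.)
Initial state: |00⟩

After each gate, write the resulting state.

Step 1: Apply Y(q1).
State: i|01⟩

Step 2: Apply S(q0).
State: i|01⟩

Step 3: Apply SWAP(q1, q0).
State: i|10⟩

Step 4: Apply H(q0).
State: (1/√2)i|00⟩ - (1/√2)i|10⟩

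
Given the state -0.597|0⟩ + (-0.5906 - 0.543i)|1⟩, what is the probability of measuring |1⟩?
0.6437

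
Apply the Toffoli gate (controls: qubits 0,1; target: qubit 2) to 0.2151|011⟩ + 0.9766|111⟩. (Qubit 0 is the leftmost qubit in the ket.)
0.2151|011⟩ + 0.9766|110⟩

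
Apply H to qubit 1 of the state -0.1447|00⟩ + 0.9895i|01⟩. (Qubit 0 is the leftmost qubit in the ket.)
(-0.1023 + 0.6997i)|00⟩ + (-0.1023 - 0.6997i)|01⟩

H on qubit 1 mixes each pair of kets that differ only in qubit 1: amplitudes (a, b) of (|…0…⟩, |…1…⟩) become ((a + b)/√2, (a − b)/√2). Kets absent from the input have amplitude 0.
(|00⟩, |01⟩): (a, b) = (-0.1447, 0.9895i) → ((-0.1023 + 0.6997i), (-0.1023 - 0.6997i))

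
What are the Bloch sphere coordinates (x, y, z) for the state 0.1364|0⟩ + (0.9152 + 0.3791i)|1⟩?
(0.2497, 0.1034, -0.9627)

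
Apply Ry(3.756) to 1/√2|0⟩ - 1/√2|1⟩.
0.4602|0⟩ + 0.8878|1⟩

Ry(3.756) = [[cos(θ/2), −sin(θ/2)], [sin(θ/2), cos(θ/2)]]; θ = 3.756, cos(θ/2) ≈ -0.302394, sin(θ/2) ≈ 0.953183.
With a = amp(|0⟩) = 1/√2 and b = amp(|1⟩) = -1/√2:
new amp(|0⟩) = (-0.302394)·a + (-0.953183)·b = 0.4602
new amp(|1⟩) = (0.953183)·a + (-0.302394)·b = 0.8878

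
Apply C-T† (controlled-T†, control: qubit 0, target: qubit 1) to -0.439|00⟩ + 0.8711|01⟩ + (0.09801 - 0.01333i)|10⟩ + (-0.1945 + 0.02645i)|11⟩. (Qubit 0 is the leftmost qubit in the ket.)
-0.439|00⟩ + 0.8711|01⟩ + (0.09801 - 0.01333i)|10⟩ + (-0.1188 + 0.1562i)|11⟩

C-T† leaves the control-|0⟩ kets |00⟩, |01⟩ unchanged and applies T† to qubit 1 on the control-|1⟩ pair (|10⟩, |11⟩).
T† = [[1, 0], [0, (1/√2 - (1/√2)i)]].
With a = amp(|10⟩) = (0.09801 - 0.01333i) and b = amp(|11⟩) = (-0.1945 + 0.02645i):
new amp(|10⟩) = (1)·a = (0.09801 - 0.01333i)
new amp(|11⟩) = (1/√2 - (1/√2)i)·b = (-0.1188 + 0.1562i)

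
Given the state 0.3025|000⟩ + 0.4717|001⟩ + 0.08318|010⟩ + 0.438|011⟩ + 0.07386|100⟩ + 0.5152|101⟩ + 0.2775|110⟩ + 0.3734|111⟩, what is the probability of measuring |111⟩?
0.1394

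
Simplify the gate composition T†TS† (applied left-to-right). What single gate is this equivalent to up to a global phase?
S†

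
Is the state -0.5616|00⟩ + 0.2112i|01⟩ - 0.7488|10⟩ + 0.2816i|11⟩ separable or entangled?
Separable

Writing the state as a|00⟩ + b|01⟩ + c|10⟩ + d|11⟩, it is a product state iff ad − bc = 0.
Here (a, b, c, d) = (-0.5616, 0.2112i, -0.7488, 0.2816i): ad − bc = (-0.5616)(0.2816i) − (0.2112i)(-0.7488) = 0, so the state is separable.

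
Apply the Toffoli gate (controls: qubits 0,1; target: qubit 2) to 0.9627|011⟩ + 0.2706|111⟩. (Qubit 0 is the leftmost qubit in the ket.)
0.9627|011⟩ + 0.2706|110⟩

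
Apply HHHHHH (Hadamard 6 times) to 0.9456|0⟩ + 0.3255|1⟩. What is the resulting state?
0.9456|0⟩ + 0.3255|1⟩

H² = I, so an even number of Hadamards cancels: H^6 = I and the state is unchanged.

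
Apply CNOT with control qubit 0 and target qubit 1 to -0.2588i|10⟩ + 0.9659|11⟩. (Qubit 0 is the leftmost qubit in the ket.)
0.9659|10⟩ - 0.2588i|11⟩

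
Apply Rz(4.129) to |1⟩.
(-0.4739 + 0.8806i)|1⟩

Rz(4.129) = [[e^(−iθ/2), 0], [0, e^(iθ/2)]] with e^(±iθ/2) = cos(θ/2) ± i·sin(θ/2); θ = 4.129, cos(θ/2) ≈ -0.473891, sin(θ/2) ≈ 0.880584.
With a = amp(|0⟩) = 0 and b = amp(|1⟩) = 1:
new amp(|0⟩) = (-0.473891 - 0.880584i)·a = 0
new amp(|1⟩) = (-0.473891 + 0.880584i)·b = (-0.4739 + 0.8806i)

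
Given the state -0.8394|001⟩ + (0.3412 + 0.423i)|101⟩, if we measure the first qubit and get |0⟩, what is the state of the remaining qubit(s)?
-|01⟩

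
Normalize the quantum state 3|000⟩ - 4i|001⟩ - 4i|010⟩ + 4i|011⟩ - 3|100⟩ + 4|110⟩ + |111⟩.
0.3293|000⟩ - 0.4391i|001⟩ - 0.4391i|010⟩ + 0.4391i|011⟩ - 0.3293|100⟩ + 0.4391|110⟩ + 0.1098|111⟩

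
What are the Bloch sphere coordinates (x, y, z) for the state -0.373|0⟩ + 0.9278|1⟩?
(-0.6921, 0, -0.7217)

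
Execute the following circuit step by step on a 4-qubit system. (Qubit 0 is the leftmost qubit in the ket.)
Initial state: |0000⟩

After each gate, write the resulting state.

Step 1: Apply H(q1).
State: 1/√2|0000⟩ + 1/√2|0100⟩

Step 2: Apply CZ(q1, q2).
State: 1/√2|0000⟩ + 1/√2|0100⟩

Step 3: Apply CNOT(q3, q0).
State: 1/√2|0000⟩ + 1/√2|0100⟩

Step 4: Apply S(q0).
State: 1/√2|0000⟩ + 1/√2|0100⟩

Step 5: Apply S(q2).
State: 1/√2|0000⟩ + 1/√2|0100⟩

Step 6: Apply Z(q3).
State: 1/√2|0000⟩ + 1/√2|0100⟩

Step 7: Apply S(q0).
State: 1/√2|0000⟩ + 1/√2|0100⟩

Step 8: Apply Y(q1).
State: -(1/√2)i|0000⟩ + (1/√2)i|0100⟩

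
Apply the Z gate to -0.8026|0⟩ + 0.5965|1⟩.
-0.8026|0⟩ - 0.5965|1⟩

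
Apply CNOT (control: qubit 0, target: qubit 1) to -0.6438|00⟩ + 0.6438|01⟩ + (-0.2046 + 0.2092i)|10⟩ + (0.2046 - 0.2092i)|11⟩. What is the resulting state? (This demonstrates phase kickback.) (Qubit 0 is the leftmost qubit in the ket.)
-0.6438|00⟩ + 0.6438|01⟩ + (0.2046 - 0.2092i)|10⟩ + (-0.2046 + 0.2092i)|11⟩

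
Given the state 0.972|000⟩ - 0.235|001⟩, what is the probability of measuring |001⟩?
0.05523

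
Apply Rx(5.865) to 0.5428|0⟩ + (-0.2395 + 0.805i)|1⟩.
(-0.3639 + 0.04971i)|0⟩ + (0.2343 - 0.9001i)|1⟩

Rx(5.865) = [[cos(θ/2), −i·sin(θ/2)], [−i·sin(θ/2), cos(θ/2)]]; θ = 5.865, cos(θ/2) ≈ -0.97822, sin(θ/2) ≈ 0.207572.
With a = amp(|0⟩) = 0.5428 and b = amp(|1⟩) = (-0.2395 + 0.805i):
new amp(|0⟩) = (-0.97822)·a + (-0.207572i)·b = (-0.3639 + 0.04971i)
new amp(|1⟩) = (-0.207572i)·a + (-0.97822)·b = (0.2343 - 0.9001i)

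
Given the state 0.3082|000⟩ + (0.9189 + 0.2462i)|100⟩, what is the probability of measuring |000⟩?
0.09499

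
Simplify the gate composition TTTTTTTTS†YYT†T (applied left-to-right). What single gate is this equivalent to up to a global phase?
S†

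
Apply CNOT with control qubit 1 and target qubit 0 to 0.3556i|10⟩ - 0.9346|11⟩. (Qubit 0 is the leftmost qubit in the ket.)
-0.9346|01⟩ + 0.3556i|10⟩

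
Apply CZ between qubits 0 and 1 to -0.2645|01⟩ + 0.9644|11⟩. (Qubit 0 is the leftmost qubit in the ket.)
-0.2645|01⟩ - 0.9644|11⟩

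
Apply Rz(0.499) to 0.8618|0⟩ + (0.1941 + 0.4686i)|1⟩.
(0.8351 - 0.2128i)|0⟩ + (0.07238 + 0.502i)|1⟩

Rz(0.499) = [[e^(−iθ/2), 0], [0, e^(iθ/2)]] with e^(±iθ/2) = cos(θ/2) ± i·sin(θ/2); θ = 0.499, cos(θ/2) ≈ 0.969036, sin(θ/2) ≈ 0.246919.
With a = amp(|0⟩) = 0.8618 and b = amp(|1⟩) = (0.1941 + 0.4686i):
new amp(|0⟩) = (0.969036 - 0.246919i)·a = (0.8351 - 0.2128i)
new amp(|1⟩) = (0.969036 + 0.246919i)·b = (0.07238 + 0.502i)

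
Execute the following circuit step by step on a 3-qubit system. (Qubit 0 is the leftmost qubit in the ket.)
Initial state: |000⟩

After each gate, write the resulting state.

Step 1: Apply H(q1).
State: 1/√2|000⟩ + 1/√2|010⟩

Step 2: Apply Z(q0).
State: 1/√2|000⟩ + 1/√2|010⟩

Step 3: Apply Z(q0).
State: 1/√2|000⟩ + 1/√2|010⟩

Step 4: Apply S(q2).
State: 1/√2|000⟩ + 1/√2|010⟩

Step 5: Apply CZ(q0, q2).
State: 1/√2|000⟩ + 1/√2|010⟩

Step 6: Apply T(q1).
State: 1/√2|000⟩ + (1/2 + (1/2)i)|010⟩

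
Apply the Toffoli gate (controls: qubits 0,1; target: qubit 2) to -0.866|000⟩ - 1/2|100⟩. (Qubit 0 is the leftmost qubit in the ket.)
-0.866|000⟩ - 1/2|100⟩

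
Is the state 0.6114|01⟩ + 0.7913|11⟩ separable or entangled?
Separable

Writing the state as a|00⟩ + b|01⟩ + c|10⟩ + d|11⟩, it is a product state iff ad − bc = 0.
Here (a, b, c, d) = (0, 0.6114, 0, 0.7913): ad − bc = (0)(0.7913) − (0.6114)(0) = 0, so the state is separable.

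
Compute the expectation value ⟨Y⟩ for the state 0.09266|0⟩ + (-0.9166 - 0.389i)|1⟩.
-0.07209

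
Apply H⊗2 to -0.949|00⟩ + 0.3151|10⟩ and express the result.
-0.317|00⟩ - 0.317|01⟩ - 0.6321|10⟩ - 0.6321|11⟩

H⊗2 gives amp(|y⟩) = (1/2) Σ_x (−1)^(x·y) amp(|x⟩), where x·y is the number of positions in which both x and y have a 1.
|00⟩: (-0.949 + 0.3151)/2 = -0.317
|01⟩: (-0.949 + 0.3151)/2 = -0.317
|10⟩: (-0.949 - 0.3151)/2 = -0.6321
|11⟩: (-0.949 - 0.3151)/2 = -0.6321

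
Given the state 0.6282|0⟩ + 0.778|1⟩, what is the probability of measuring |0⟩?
0.3946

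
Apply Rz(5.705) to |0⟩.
(-0.9585 - 0.2851i)|0⟩

Rz(5.705) = [[e^(−iθ/2), 0], [0, e^(iθ/2)]] with e^(±iθ/2) = cos(θ/2) ± i·sin(θ/2); θ = 5.705, cos(θ/2) ≈ -0.958503, sin(θ/2) ≈ 0.285083.
With a = amp(|0⟩) = 1 and b = amp(|1⟩) = 0:
new amp(|0⟩) = (-0.958503 - 0.285083i)·a = (-0.9585 - 0.2851i)
new amp(|1⟩) = (-0.958503 + 0.285083i)·b = 0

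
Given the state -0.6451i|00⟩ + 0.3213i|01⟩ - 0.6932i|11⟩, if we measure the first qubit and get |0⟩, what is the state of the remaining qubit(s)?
-0.8951i|0⟩ + 0.4458i|1⟩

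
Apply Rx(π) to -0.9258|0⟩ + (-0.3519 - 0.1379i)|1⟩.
(-0.1379 + 0.3519i)|0⟩ + 0.9258i|1⟩

Rx(π) = [[cos(θ/2), −i·sin(θ/2)], [−i·sin(θ/2), cos(θ/2)]]; θ = π, cos(θ/2) ≈ 0, sin(θ/2) ≈ 1.
With a = amp(|0⟩) = -0.9258 and b = amp(|1⟩) = (-0.3519 - 0.1379i):
new amp(|0⟩) = (-i)·b = (-0.1379 + 0.3519i)
new amp(|1⟩) = (-i)·a = 0.9258i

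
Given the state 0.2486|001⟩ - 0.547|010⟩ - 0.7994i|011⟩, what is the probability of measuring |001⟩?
0.0618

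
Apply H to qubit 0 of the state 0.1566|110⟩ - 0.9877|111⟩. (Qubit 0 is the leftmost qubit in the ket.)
0.1107|010⟩ - 0.6984|011⟩ - 0.1107|110⟩ + 0.6984|111⟩

H on qubit 0 mixes each pair of kets that differ only in qubit 0: amplitudes (a, b) of (|…0…⟩, |…1…⟩) become ((a + b)/√2, (a − b)/√2). Kets absent from the input have amplitude 0.
(|010⟩, |110⟩): (a, b) = (0, 0.1566) → (0.1107, -0.1107)
(|011⟩, |111⟩): (a, b) = (0, -0.9877) → (-0.6984, 0.6984)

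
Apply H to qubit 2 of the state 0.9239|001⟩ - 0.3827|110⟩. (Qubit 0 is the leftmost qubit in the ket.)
0.6533|000⟩ - 0.6533|001⟩ - 0.2706|110⟩ - 0.2706|111⟩

H on qubit 2 mixes each pair of kets that differ only in qubit 2: amplitudes (a, b) of (|…0…⟩, |…1…⟩) become ((a + b)/√2, (a − b)/√2). Kets absent from the input have amplitude 0.
(|000⟩, |001⟩): (a, b) = (0, 0.9239) → (0.6533, -0.6533)
(|110⟩, |111⟩): (a, b) = (-0.3827, 0) → (-0.2706, -0.2706)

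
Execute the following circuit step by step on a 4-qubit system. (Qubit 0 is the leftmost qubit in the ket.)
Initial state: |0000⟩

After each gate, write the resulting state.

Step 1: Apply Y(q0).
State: i|1000⟩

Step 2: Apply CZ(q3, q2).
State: i|1000⟩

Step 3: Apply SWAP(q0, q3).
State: i|0001⟩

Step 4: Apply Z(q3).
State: -i|0001⟩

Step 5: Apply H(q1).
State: -(1/√2)i|0001⟩ - (1/√2)i|0101⟩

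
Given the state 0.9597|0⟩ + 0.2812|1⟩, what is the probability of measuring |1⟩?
0.07907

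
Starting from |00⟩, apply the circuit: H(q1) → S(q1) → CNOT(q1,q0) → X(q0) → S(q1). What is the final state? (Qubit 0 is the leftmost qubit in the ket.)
-1/√2|01⟩ + 1/√2|10⟩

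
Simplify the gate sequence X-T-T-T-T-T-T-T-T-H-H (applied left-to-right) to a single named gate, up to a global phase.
X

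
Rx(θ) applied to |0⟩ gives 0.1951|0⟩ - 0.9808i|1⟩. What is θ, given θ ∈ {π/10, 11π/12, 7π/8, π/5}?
7π/8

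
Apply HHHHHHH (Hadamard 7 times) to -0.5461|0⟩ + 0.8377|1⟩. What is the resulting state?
0.2062|0⟩ - 0.9785|1⟩

H² = I, so H^7 = H: a single Hadamard. With (a, b) = (-0.5461, 0.8377), H gives ((a + b)/√2, (a − b)/√2) = (0.2062, -0.9785).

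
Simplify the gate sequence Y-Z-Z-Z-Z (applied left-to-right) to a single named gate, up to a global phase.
Y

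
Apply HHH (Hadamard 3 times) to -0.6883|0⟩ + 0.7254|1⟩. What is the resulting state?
0.02623|0⟩ - 0.9996|1⟩

H² = I, so H^3 = H: a single Hadamard. With (a, b) = (-0.6883, 0.7254), H gives ((a + b)/√2, (a − b)/√2) = (0.02623, -0.9996).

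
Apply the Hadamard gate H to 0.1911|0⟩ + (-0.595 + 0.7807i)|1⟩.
(-0.2856 + 0.552i)|0⟩ + (0.5559 - 0.552i)|1⟩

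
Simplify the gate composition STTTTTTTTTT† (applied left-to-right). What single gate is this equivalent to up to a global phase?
S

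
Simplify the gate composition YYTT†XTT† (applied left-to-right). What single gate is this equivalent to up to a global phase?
X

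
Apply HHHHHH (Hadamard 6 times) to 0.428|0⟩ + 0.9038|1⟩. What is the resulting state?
0.428|0⟩ + 0.9038|1⟩

H² = I, so an even number of Hadamards cancels: H^6 = I and the state is unchanged.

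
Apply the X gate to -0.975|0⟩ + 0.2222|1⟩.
0.2222|0⟩ - 0.975|1⟩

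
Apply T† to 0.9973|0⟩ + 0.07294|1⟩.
0.9973|0⟩ + (0.05158 - 0.05158i)|1⟩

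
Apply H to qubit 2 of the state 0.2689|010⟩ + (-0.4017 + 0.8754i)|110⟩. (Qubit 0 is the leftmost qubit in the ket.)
0.1901|010⟩ + 0.1901|011⟩ + (-0.284 + 0.619i)|110⟩ + (-0.284 + 0.619i)|111⟩

H on qubit 2 mixes each pair of kets that differ only in qubit 2: amplitudes (a, b) of (|…0…⟩, |…1…⟩) become ((a + b)/√2, (a − b)/√2). Kets absent from the input have amplitude 0.
(|010⟩, |011⟩): (a, b) = (0.2689, 0) → (0.1901, 0.1901)
(|110⟩, |111⟩): (a, b) = ((-0.4017 + 0.8754i), 0) → ((-0.284 + 0.619i), (-0.284 + 0.619i))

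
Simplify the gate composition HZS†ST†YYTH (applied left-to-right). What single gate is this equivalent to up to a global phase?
X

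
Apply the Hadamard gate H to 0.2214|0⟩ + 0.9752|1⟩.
0.8461|0⟩ - 0.533|1⟩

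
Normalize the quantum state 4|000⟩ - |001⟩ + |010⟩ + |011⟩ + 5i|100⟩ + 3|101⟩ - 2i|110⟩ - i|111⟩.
0.5252|000⟩ - 0.1313|001⟩ + 0.1313|010⟩ + 0.1313|011⟩ + 0.6565i|100⟩ + 0.3939|101⟩ - 0.2626i|110⟩ - 0.1313i|111⟩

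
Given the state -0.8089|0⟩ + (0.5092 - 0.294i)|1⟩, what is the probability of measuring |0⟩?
0.6543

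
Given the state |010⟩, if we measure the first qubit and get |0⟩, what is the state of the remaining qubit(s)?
|10⟩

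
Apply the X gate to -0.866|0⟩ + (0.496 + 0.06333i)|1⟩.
(0.496 + 0.06333i)|0⟩ - 0.866|1⟩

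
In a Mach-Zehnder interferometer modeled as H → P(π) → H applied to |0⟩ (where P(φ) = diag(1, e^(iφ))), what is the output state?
|1⟩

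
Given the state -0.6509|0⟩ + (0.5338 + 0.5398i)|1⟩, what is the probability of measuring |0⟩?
0.4237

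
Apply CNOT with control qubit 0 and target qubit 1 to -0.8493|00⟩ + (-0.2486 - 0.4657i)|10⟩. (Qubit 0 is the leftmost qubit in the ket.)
-0.8493|00⟩ + (-0.2486 - 0.4657i)|11⟩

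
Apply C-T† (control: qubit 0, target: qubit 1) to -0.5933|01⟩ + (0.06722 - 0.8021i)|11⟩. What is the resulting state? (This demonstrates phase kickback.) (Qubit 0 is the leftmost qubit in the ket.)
-0.5933|01⟩ + (-0.5196 - 0.6147i)|11⟩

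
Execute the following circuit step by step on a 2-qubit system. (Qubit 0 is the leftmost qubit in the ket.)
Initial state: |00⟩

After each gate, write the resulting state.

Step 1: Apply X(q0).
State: |10⟩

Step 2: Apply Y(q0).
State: -i|00⟩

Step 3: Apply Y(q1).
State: |01⟩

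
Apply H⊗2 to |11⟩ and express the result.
1/2|00⟩ - 1/2|01⟩ - 1/2|10⟩ + 1/2|11⟩

H⊗2 gives amp(|y⟩) = (1/2) Σ_x (−1)^(x·y) amp(|x⟩), where x·y is the number of positions in which both x and y have a 1.
|00⟩: (1)/2 = 1/2
|01⟩: (-1)/2 = -1/2
|10⟩: (-1)/2 = -1/2
|11⟩: (1)/2 = 1/2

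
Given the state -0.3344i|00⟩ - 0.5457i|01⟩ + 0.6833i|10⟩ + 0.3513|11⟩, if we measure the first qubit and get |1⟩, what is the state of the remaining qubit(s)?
0.8893i|0⟩ + 0.4572|1⟩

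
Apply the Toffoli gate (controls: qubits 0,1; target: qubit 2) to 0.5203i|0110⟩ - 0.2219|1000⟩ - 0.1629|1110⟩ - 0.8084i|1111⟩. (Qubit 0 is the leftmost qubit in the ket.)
0.5203i|0110⟩ - 0.2219|1000⟩ - 0.1629|1100⟩ - 0.8084i|1101⟩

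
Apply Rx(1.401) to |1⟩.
-0.6446i|0⟩ + 0.7645|1⟩

Rx(1.401) = [[cos(θ/2), −i·sin(θ/2)], [−i·sin(θ/2), cos(θ/2)]]; θ = 1.401, cos(θ/2) ≈ 0.76452, sin(θ/2) ≈ 0.6446.
With a = amp(|0⟩) = 0 and b = amp(|1⟩) = 1:
new amp(|0⟩) = (0.76452)·a + (-0.6446i)·b = -0.6446i
new amp(|1⟩) = (-0.6446i)·a + (0.76452)·b = 0.7645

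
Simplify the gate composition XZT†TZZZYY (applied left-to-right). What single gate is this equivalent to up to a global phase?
X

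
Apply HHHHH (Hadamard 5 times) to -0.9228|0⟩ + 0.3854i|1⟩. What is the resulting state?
(-0.6525 + 0.2725i)|0⟩ + (-0.6525 - 0.2725i)|1⟩

H² = I, so H^5 = H: a single Hadamard. With (a, b) = (-0.9228, 0.3854i), H gives ((a + b)/√2, (a − b)/√2) = ((-0.6525 + 0.2725i), (-0.6525 - 0.2725i)).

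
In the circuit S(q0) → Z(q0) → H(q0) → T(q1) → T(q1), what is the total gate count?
5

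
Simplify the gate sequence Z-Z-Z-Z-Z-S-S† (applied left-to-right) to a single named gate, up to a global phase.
Z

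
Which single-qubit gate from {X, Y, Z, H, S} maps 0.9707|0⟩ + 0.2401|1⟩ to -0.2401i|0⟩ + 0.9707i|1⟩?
Y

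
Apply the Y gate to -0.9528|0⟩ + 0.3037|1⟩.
-0.3037i|0⟩ - 0.9528i|1⟩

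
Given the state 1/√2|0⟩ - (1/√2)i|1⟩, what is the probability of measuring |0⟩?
1/2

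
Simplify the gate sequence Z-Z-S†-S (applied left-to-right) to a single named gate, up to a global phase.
I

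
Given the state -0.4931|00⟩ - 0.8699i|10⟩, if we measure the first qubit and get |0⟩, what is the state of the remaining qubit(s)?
-|0⟩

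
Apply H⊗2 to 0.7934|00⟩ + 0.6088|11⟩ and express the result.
0.7011|00⟩ + 0.0923|01⟩ + 0.0923|10⟩ + 0.7011|11⟩

H⊗2 gives amp(|y⟩) = (1/2) Σ_x (−1)^(x·y) amp(|x⟩), where x·y is the number of positions in which both x and y have a 1.
|00⟩: (0.7934 + 0.6088)/2 = 0.7011
|01⟩: (0.7934 - 0.6088)/2 = 0.0923
|10⟩: (0.7934 - 0.6088)/2 = 0.0923
|11⟩: (0.7934 + 0.6088)/2 = 0.7011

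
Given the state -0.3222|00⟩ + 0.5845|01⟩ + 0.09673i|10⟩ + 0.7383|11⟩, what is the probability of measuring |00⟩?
0.1038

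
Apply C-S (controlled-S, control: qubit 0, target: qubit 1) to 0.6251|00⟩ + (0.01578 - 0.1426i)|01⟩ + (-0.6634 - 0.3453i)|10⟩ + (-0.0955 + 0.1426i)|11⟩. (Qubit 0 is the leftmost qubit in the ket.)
0.6251|00⟩ + (0.01578 - 0.1426i)|01⟩ + (-0.6634 - 0.3453i)|10⟩ + (-0.1426 - 0.0955i)|11⟩

C-S leaves the control-|0⟩ kets |00⟩, |01⟩ unchanged and applies S to qubit 1 on the control-|1⟩ pair (|10⟩, |11⟩).
S = [[1, 0], [0, i]].
With a = amp(|10⟩) = (-0.6634 - 0.3453i) and b = amp(|11⟩) = (-0.0955 + 0.1426i):
new amp(|10⟩) = (1)·a = (-0.6634 - 0.3453i)
new amp(|11⟩) = (i)·b = (-0.1426 - 0.0955i)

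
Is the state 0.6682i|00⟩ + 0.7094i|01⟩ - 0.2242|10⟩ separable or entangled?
Entangled

Writing the state as a|00⟩ + b|01⟩ + c|10⟩ + d|11⟩, it is a product state iff ad − bc = 0.
Here (a, b, c, d) = (0.6682i, 0.7094i, -0.2242, 0): ad − bc = (0.6682i)(0) − (0.7094i)(-0.2242) = 0.159i ≠ 0, so the state is entangled.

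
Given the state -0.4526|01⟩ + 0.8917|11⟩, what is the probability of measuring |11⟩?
0.7951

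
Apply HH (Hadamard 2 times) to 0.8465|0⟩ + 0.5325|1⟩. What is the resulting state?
0.8465|0⟩ + 0.5325|1⟩

H² = I, so an even number of Hadamards cancels: H^2 = I and the state is unchanged.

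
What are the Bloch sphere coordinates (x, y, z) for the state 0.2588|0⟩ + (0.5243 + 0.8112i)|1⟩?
(0.2714, 0.4199, -0.866)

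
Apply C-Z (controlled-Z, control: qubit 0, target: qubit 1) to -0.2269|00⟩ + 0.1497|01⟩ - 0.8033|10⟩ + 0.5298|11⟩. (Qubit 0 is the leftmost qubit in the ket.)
-0.2269|00⟩ + 0.1497|01⟩ - 0.8033|10⟩ - 0.5298|11⟩

C-Z leaves the control-|0⟩ kets |00⟩, |01⟩ unchanged and applies Z to qubit 1 on the control-|1⟩ pair (|10⟩, |11⟩).
Z = [[1, 0], [0, -1]].
With a = amp(|10⟩) = -0.8033 and b = amp(|11⟩) = 0.5298:
new amp(|10⟩) = (1)·a = -0.8033
new amp(|11⟩) = (-1)·b = -0.5298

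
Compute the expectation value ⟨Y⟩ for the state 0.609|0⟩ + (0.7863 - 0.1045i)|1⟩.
-0.1273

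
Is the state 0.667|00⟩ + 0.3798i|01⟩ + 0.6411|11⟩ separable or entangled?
Entangled

Writing the state as a|00⟩ + b|01⟩ + c|10⟩ + d|11⟩, it is a product state iff ad − bc = 0.
Here (a, b, c, d) = (0.667, 0.3798i, 0, 0.6411): ad − bc = (0.667)(0.6411) − (0.3798i)(0) = 0.4276 ≠ 0, so the state is entangled.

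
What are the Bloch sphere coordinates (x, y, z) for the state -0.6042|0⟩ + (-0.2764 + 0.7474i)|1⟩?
(0.334, -0.9032, -0.2699)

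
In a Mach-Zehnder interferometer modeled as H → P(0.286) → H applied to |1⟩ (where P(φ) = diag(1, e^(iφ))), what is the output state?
(0.02031 - 0.1411i)|0⟩ + (0.9797 + 0.1411i)|1⟩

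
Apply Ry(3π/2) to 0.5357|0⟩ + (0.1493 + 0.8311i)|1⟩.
(-0.4844 - 0.5877i)|0⟩ + (0.2732 - 0.5877i)|1⟩

Ry(3π/2) = [[cos(θ/2), −sin(θ/2)], [sin(θ/2), cos(θ/2)]]; θ = 3π/2, cos(θ/2) ≈ -0.707107, sin(θ/2) ≈ 0.707107.
With a = amp(|0⟩) = 0.5357 and b = amp(|1⟩) = (0.1493 + 0.8311i):
new amp(|0⟩) = (-0.707107)·a + (-0.707107)·b = (-0.4844 - 0.5877i)
new amp(|1⟩) = (0.707107)·a + (-0.707107)·b = (0.2732 - 0.5877i)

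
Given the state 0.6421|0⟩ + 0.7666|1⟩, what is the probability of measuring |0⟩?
0.4123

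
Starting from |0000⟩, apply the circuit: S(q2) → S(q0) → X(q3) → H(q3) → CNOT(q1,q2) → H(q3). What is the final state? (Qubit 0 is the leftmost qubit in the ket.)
|0001⟩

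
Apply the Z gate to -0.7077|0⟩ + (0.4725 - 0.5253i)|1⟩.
-0.7077|0⟩ + (-0.4725 + 0.5253i)|1⟩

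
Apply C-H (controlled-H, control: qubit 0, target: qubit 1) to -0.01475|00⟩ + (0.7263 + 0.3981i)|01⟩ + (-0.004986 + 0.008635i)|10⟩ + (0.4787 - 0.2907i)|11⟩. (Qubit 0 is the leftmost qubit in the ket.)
-0.01475|00⟩ + (0.7263 + 0.3981i)|01⟩ + (0.335 - 0.1995i)|10⟩ + (-0.342 + 0.2117i)|11⟩

C-H leaves the control-|0⟩ kets |00⟩, |01⟩ unchanged and applies H to qubit 1 on the control-|1⟩ pair (|10⟩, |11⟩).
H = [[1/√2, 1/√2], [1/√2, -1/√2]].
With a = amp(|10⟩) = (-0.004986 + 0.008635i) and b = amp(|11⟩) = (0.4787 - 0.2907i):
new amp(|10⟩) = (1/√2)·a + (1/√2)·b = (0.335 - 0.1995i)
new amp(|11⟩) = (1/√2)·a + (-1/√2)·b = (-0.342 + 0.2117i)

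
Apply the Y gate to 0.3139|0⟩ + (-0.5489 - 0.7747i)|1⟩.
(-0.7747 + 0.5489i)|0⟩ + 0.3139i|1⟩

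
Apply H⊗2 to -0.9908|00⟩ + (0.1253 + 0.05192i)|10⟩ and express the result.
(-0.4328 + 0.02596i)|00⟩ + (-0.4328 + 0.02596i)|01⟩ + (-0.5581 - 0.02596i)|10⟩ + (-0.5581 - 0.02596i)|11⟩

H⊗2 gives amp(|y⟩) = (1/2) Σ_x (−1)^(x·y) amp(|x⟩), where x·y is the number of positions in which both x and y have a 1.
|00⟩: (-0.9908 + (0.1253 + 0.05192i))/2 = (-0.4328 + 0.02596i)
|01⟩: (-0.9908 + (0.1253 + 0.05192i))/2 = (-0.4328 + 0.02596i)
|10⟩: (-0.9908 - (0.1253 + 0.05192i))/2 = (-0.5581 - 0.02596i)
|11⟩: (-0.9908 - (0.1253 + 0.05192i))/2 = (-0.5581 - 0.02596i)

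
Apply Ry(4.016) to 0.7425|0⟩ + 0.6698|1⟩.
-0.9212|0⟩ + 0.3891|1⟩

Ry(4.016) = [[cos(θ/2), −sin(θ/2)], [sin(θ/2), cos(θ/2)]]; θ = 4.016, cos(θ/2) ≈ -0.423408, sin(θ/2) ≈ 0.905939.
With a = amp(|0⟩) = 0.7425 and b = amp(|1⟩) = 0.6698:
new amp(|0⟩) = (-0.423408)·a + (-0.905939)·b = -0.9212
new amp(|1⟩) = (0.905939)·a + (-0.423408)·b = 0.3891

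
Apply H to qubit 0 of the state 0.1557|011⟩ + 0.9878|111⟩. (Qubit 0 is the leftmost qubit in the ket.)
0.8086|011⟩ - 0.5884|111⟩

H on qubit 0 mixes each pair of kets that differ only in qubit 0: amplitudes (a, b) of (|…0…⟩, |…1…⟩) become ((a + b)/√2, (a − b)/√2). Kets absent from the input have amplitude 0.
(|011⟩, |111⟩): (a, b) = (0.1557, 0.9878) → (0.8086, -0.5884)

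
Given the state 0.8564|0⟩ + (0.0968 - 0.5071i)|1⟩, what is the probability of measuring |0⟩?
0.7334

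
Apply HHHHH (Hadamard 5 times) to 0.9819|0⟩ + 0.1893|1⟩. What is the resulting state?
0.8282|0⟩ + 0.5605|1⟩

H² = I, so H^5 = H: a single Hadamard. With (a, b) = (0.9819, 0.1893), H gives ((a + b)/√2, (a − b)/√2) = (0.8282, 0.5605).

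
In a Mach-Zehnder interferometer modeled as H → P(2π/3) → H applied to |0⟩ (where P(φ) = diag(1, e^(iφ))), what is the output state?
(0.25 + 0.433i)|0⟩ + (0.75 - 0.433i)|1⟩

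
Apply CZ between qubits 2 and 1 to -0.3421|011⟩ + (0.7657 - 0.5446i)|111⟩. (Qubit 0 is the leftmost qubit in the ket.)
0.3421|011⟩ + (-0.7657 + 0.5446i)|111⟩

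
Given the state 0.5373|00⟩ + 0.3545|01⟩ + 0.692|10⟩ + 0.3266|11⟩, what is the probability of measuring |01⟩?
0.1257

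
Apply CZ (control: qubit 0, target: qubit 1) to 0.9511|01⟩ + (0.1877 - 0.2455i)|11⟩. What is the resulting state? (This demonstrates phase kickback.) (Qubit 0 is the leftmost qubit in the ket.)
0.9511|01⟩ + (-0.1877 + 0.2455i)|11⟩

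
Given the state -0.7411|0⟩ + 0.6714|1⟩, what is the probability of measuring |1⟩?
0.4508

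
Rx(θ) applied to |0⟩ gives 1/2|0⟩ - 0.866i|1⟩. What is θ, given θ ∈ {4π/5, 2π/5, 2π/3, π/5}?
2π/3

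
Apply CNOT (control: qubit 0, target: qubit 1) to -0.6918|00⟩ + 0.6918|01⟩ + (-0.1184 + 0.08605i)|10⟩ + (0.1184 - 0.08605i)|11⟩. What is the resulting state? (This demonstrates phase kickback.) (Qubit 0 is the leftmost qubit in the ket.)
-0.6918|00⟩ + 0.6918|01⟩ + (0.1184 - 0.08605i)|10⟩ + (-0.1184 + 0.08605i)|11⟩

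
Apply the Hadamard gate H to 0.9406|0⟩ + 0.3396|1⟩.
0.9052|0⟩ + 0.425|1⟩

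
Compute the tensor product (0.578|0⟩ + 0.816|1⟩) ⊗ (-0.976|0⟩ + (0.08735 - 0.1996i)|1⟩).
-0.5641|00⟩ + (0.05049 - 0.1154i)|01⟩ - 0.7964|10⟩ + (0.07128 - 0.1629i)|11⟩

amp(|b₁b₂…⟩) = product of the factor amplitudes for bits b₁, b₂, …; only kets whose every factor amplitude is nonzero survive.
|00⟩: (0.578)(-0.976) = -0.5641
|01⟩: (0.578)(0.08735 - 0.1996i) = (0.05049 - 0.1154i)
|10⟩: (0.816)(-0.976) = -0.7964
|11⟩: (0.816)(0.08735 - 0.1996i) = (0.07128 - 0.1629i)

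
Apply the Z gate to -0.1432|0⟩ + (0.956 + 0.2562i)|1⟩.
-0.1432|0⟩ + (-0.956 - 0.2562i)|1⟩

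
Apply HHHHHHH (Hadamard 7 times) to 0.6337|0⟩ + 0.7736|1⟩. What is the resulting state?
0.9951|0⟩ - 0.09892|1⟩

H² = I, so H^7 = H: a single Hadamard. With (a, b) = (0.6337, 0.7736), H gives ((a + b)/√2, (a − b)/√2) = (0.9951, -0.09892).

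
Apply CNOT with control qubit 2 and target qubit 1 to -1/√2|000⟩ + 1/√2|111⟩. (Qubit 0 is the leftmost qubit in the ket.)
-1/√2|000⟩ + 1/√2|101⟩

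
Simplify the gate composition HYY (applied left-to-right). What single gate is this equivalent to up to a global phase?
H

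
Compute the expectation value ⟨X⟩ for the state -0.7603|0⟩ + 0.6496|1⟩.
-0.9878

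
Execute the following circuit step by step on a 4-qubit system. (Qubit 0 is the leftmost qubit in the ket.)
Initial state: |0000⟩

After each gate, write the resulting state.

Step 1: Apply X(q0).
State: |1000⟩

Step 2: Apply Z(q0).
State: -|1000⟩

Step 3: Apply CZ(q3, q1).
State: -|1000⟩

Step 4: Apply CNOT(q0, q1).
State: -|1100⟩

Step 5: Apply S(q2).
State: -|1100⟩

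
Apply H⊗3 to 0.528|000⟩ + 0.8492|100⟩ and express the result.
0.4869|000⟩ + 0.4869|001⟩ + 0.4869|010⟩ + 0.4869|011⟩ - 0.1136|100⟩ - 0.1136|101⟩ - 0.1136|110⟩ - 0.1136|111⟩

H⊗3 gives amp(|y⟩) = (1/2√2) Σ_x (−1)^(x·y) amp(|x⟩), where x·y is the number of positions in which both x and y have a 1.
|000⟩: (0.528 + 0.8492)/(2√2) = 0.4869
|001⟩: (0.528 + 0.8492)/(2√2) = 0.4869
|010⟩: (0.528 + 0.8492)/(2√2) = 0.4869
|011⟩: (0.528 + 0.8492)/(2√2) = 0.4869
|100⟩: (0.528 - 0.8492)/(2√2) = -0.1136
|101⟩: (0.528 - 0.8492)/(2√2) = -0.1136
|110⟩: (0.528 - 0.8492)/(2√2) = -0.1136
|111⟩: (0.528 - 0.8492)/(2√2) = -0.1136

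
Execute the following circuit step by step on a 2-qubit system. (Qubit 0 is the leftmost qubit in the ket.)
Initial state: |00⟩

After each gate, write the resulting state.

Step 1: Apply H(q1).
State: 1/√2|00⟩ + 1/√2|01⟩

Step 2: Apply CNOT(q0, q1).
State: 1/√2|00⟩ + 1/√2|01⟩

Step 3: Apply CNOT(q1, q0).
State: 1/√2|00⟩ + 1/√2|11⟩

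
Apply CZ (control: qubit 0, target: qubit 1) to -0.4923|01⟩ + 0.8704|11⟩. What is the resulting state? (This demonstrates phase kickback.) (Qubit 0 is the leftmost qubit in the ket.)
-0.4923|01⟩ - 0.8704|11⟩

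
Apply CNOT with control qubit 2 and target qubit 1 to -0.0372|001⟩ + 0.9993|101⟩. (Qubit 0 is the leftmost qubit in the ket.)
-0.0372|011⟩ + 0.9993|111⟩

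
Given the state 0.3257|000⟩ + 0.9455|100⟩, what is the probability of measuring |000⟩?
0.1061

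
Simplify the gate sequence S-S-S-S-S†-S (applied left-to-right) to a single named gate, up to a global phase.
I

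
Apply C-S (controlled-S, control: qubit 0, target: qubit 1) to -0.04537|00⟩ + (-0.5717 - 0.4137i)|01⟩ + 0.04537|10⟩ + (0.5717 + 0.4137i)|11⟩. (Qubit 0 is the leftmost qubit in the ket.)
-0.04537|00⟩ + (-0.5717 - 0.4137i)|01⟩ + 0.04537|10⟩ + (-0.4137 + 0.5717i)|11⟩

C-S leaves the control-|0⟩ kets |00⟩, |01⟩ unchanged and applies S to qubit 1 on the control-|1⟩ pair (|10⟩, |11⟩).
S = [[1, 0], [0, i]].
With a = amp(|10⟩) = 0.04537 and b = amp(|11⟩) = (0.5717 + 0.4137i):
new amp(|10⟩) = (1)·a = 0.04537
new amp(|11⟩) = (i)·b = (-0.4137 + 0.5717i)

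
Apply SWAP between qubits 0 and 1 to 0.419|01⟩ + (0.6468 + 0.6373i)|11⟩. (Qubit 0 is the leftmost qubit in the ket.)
0.419|10⟩ + (0.6468 + 0.6373i)|11⟩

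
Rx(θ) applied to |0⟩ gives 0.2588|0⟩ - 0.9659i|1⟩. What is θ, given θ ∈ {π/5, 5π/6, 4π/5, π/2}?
5π/6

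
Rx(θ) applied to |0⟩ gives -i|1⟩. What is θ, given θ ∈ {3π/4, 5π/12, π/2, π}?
π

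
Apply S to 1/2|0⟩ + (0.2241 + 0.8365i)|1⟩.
1/2|0⟩ + (-0.8365 + 0.2241i)|1⟩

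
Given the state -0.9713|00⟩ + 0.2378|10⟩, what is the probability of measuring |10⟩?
0.05655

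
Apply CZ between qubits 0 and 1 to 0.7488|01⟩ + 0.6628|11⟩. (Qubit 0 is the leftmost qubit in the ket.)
0.7488|01⟩ - 0.6628|11⟩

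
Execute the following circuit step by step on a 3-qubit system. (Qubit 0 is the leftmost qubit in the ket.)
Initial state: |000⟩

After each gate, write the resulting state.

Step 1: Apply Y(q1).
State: i|010⟩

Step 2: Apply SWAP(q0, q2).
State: i|010⟩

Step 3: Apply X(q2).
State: i|011⟩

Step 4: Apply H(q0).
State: (1/√2)i|011⟩ + (1/√2)i|111⟩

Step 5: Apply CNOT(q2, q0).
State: (1/√2)i|011⟩ + (1/√2)i|111⟩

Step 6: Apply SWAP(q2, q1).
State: (1/√2)i|011⟩ + (1/√2)i|111⟩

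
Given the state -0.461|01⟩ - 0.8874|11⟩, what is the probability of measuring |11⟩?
0.7875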